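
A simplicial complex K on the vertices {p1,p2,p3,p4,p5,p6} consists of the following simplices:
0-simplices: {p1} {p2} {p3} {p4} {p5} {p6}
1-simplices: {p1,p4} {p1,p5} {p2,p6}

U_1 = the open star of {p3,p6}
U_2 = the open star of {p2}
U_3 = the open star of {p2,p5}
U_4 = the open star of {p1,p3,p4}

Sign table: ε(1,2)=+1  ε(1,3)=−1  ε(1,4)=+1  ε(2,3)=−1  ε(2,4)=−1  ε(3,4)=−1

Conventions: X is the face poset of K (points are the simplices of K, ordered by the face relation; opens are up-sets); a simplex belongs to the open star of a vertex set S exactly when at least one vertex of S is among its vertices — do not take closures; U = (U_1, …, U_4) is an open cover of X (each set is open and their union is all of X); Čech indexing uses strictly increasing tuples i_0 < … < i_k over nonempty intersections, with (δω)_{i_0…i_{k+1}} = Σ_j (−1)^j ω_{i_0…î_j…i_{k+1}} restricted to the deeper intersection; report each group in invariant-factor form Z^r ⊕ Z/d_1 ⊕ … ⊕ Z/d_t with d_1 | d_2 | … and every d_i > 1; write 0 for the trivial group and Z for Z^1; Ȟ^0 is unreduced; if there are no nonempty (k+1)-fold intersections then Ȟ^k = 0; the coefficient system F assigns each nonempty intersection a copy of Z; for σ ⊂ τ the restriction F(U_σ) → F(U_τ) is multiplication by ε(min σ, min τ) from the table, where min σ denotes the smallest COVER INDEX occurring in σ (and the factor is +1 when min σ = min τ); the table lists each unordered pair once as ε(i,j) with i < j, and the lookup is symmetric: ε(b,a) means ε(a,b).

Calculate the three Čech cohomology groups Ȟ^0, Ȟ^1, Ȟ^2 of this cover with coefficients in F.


nerve simplices:
  U1={{p3},{p6},{p2,p6}} U2={{p2},{p2,p6}} U3={{p2},{p5},{p1,p5},{p2,p6}} U4={{p1},{p3},{p4},{p1,p4},{p1,p5}}
  U12={{p2,p6}} U13={{p2,p6}} U14={{p3}} U23={{p2},{p2,p6}} U34={{p1,p5}}
  U123={{p2,p6}}
C dims 4,5,1; δ0: rk 3, SNF 1^3; δ1: rk 1, SNF 1^1
degree 0: 4−3−0 = 1 → Ȟ^0 ≅ Z
degree 1: 5−1−3 = 1 → Ȟ^1 ≅ Z
degree 2: 1−0−1 = 0 → Ȟ^2 ≅ 0

Ȟ^0 ≅ Z, Ȟ^1 ≅ Z and Ȟ^2 ≅ 0


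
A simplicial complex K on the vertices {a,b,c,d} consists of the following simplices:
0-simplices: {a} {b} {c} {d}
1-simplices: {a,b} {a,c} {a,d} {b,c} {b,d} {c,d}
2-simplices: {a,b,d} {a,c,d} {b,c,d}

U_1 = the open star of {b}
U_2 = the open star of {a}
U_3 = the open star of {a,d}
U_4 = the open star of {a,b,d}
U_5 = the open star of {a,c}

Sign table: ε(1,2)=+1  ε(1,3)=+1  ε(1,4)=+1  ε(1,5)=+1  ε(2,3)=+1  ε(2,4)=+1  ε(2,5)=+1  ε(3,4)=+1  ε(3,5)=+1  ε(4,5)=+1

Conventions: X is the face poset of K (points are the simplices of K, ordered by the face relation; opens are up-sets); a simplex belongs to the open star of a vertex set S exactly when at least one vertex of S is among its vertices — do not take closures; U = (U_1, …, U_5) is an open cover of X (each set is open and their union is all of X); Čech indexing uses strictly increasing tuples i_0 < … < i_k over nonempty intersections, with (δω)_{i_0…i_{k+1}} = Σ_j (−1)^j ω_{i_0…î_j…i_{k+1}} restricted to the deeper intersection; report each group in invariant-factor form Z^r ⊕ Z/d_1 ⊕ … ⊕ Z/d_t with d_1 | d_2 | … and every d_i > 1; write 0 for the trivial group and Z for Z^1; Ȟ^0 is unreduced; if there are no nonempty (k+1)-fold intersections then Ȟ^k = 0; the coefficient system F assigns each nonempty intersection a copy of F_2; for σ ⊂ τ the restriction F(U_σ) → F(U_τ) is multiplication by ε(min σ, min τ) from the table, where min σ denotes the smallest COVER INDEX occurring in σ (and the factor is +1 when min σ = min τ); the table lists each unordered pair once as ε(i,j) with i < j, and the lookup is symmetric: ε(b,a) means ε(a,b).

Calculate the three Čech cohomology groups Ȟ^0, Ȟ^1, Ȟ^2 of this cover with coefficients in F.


Ȟ^0 ≅ Z/2; Ȟ^1 ≅ 0; Ȟ^2 ≅ 0

nerve simplices:
  U1={{b},{a,b},{b,c},{b,d},{a,b,d},{b,c,d}} U2={{a},{a,b},{a,c},{a,d},{a,b,d},{a,c,d}} U3={{a},{d},{a,b},{a,c},{a,d},{b,d},{c,d},{a,b,d},{a,c,d},{b,c,d}} U4={{a},{b},{d},{a,b},{a,c},{a,d},{b,c},{b,d},{c,d},{a,b,d},{a,c,d},{b,c,d}} U5={{a},{c},{a,b},{a,c},{a,d},{b,c},{c,d},{a,b,d},{a,c,d},{b,c,d}}
  U12={{a,b},{a,b,d}} U13={{a,b},{b,d},{a,b,d},{b,c,d}} U14={{b},{a,b},{b,c},{b,d},{a,b,d},{b,c,d}} U15={{a,b},{b,c},{a,b,d},{b,c,d}} U23={{a},{a,b},{a,c},{a,d},{a,b,d},{a,c,d}} U24={{a},{a,b},{a,c},{a,d},{a,b,d},{a,c,d}} U25={{a},{a,b},{a,c},{a,d},{a,b,d},{a,c,d}} U34={{a},{d},{a,b},{a,c},{a,d},{b,d},{c,d},{a,b,d},{a,c,d},{b,c,d}} U35={{a},{a,b},{a,c},{a,d},{c,d},{a,b,d},{a,c,d},{b,c,d}} U45={{a},{a,b},{a,c},{a,d},{b,c},{c,d},{a,b,d},{a,c,d},{b,c,d}}
  U123={{a,b},{a,b,d}} U124={{a,b},{a,b,d}} U125={{a,b},{a,b,d}} U134={{a,b},{b,d},{a,b,d},{b,c,d}} U135={{a,b},{a,b,d},{b,c,d}} U145={{a,b},{b,c},{a,b,d},{b,c,d}} U234={{a},{a,b},{a,c},{a,d},{a,b,d},{a,c,d}} U235={{a},{a,b},{a,c},{a,d},{a,b,d},{a,c,d}} U245={{a},{a,b},{a,c},{a,d},{a,b,d},{a,c,d}} U345={{a},{a,b},{a,c},{a,d},{c,d},{a,b,d},{a,c,d},{b,c,d}}
  U1234={{a,b},{a,b,d}} U1235={{a,b},{a,b,d}} U1245={{a,b},{a,b,d}} U1345={{a,b},{a,b,d},{b,c,d}} U2345={{a},{a,b},{a,c},{a,d},{a,b,d},{a,c,d}}
  U12345={{a,b},{a,b,d}}
C dims 5,10,10,5; δ0: rk_F2 4; δ1: rk_F2 6; δ2: rk_F2 4
degree 0: 5−4−0 = 1 → Ȟ^0 ≅ Z/2
degree 1: 10−6−4 = 0 → Ȟ^1 ≅ 0
degree 2: 10−4−6 = 0 → Ȟ^2 ≅ 0


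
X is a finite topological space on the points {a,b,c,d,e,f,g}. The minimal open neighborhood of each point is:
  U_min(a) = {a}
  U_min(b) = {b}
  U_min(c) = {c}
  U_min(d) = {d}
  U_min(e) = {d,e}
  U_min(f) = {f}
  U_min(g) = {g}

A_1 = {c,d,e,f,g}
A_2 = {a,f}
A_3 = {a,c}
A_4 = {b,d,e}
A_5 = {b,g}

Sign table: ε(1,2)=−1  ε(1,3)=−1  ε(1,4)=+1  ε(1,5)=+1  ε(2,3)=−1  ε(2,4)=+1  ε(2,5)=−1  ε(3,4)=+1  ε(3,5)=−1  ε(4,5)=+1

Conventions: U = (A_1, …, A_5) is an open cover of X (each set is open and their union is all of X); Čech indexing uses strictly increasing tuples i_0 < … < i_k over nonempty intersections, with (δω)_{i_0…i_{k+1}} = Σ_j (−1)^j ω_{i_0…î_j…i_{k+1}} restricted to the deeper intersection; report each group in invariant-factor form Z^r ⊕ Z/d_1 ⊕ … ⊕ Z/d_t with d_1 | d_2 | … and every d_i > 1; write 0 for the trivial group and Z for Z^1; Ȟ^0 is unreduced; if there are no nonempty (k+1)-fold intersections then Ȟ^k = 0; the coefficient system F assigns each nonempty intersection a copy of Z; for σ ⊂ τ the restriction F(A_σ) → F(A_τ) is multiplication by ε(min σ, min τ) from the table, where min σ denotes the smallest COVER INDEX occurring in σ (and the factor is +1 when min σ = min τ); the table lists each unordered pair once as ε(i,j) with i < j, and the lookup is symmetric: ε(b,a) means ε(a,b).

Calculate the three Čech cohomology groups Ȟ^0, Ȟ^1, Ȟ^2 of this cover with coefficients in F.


nerve simplices:
  A12={f} A13={c} A14={d,e} A15={g} A23={a} A45={b}
C dims 5,6; δ0: rk 5, SNF 1^4·2
degree 0: 5−5−0 = 0 → Ȟ^0 ≅ 0
degree 1: 6−0−5 = 1 plus torsion [2] → Ȟ^1 ≅ Z ⊕ Z/2
degree 2: 0−0−0 = 0 → Ȟ^2 ≅ 0

Ȟ^0(U;F) ≅ 0, Ȟ^1(U;F) ≅ Z ⊕ Z/2, Ȟ^2(U;F) ≅ 0


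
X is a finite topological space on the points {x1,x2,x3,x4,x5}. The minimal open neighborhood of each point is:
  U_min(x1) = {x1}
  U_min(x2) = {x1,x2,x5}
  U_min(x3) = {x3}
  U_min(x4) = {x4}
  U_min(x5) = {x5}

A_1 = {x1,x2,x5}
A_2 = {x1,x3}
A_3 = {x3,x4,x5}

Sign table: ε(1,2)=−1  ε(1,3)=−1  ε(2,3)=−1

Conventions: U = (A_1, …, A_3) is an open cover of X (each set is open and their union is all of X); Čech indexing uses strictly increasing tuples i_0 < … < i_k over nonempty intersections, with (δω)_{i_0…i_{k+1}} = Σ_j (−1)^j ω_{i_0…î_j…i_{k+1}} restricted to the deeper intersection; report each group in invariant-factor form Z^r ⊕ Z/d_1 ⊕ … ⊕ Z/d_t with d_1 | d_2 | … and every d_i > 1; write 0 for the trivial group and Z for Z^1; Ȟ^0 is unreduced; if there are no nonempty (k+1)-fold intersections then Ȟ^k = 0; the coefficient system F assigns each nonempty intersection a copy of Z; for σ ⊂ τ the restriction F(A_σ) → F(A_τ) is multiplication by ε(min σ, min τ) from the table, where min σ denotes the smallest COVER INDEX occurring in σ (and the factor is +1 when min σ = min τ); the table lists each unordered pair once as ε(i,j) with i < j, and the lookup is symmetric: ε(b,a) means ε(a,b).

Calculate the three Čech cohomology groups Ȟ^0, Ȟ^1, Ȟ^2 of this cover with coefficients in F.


intersection data:
  A12={x1} A13={x5} A23={x3}
C dims 3,3; δ0: rk 3, SNF 1^2·2
Ȟ^0 = (3 − 3) − 0 = 0, so Ȟ^0 ≅ 0
Ȟ^1 = (3 − 0) − 3 = 0 plus torsion [2], so Ȟ^1 ≅ Z/2
Ȟ^2 = (0 − 0) − 0 = 0, so Ȟ^2 ≅ 0

Ȟ^0(U;F) ≅ 0,  Ȟ^1(U;F) ≅ Z/2,  Ȟ^2(U;F) ≅ 0


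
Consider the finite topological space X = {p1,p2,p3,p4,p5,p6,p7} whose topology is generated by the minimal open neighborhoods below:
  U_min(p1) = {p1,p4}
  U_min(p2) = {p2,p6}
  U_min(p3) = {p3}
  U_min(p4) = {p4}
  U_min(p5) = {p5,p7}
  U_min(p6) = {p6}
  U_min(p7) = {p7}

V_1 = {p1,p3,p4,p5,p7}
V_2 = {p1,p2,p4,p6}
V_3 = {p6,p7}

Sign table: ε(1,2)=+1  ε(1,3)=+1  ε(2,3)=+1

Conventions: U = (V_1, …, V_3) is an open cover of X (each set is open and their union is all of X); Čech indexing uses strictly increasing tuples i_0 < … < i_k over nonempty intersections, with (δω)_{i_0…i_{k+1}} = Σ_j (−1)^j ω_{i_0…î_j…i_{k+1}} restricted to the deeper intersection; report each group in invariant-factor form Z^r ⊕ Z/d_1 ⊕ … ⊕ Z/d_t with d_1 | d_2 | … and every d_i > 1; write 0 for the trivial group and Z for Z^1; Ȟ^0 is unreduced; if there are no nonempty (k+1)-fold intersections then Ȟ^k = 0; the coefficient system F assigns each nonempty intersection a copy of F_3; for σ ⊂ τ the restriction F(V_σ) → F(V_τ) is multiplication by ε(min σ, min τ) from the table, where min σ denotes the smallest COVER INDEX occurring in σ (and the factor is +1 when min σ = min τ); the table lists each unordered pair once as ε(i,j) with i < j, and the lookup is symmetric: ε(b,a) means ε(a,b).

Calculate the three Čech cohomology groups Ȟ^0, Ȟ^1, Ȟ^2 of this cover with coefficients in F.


Ȟ^0(U;F) ≅ Z/3; Ȟ^1(U;F) ≅ Z/3; Ȟ^2(U;F) ≅ 0

nerve simplices:
  V12={p1,p4} V13={p7} V23={p6}
C dims 3,3; δ0: rk_F3 2
degree 0: 3−2−0 = 1 → Ȟ^0 ≅ Z/3
degree 1: 3−0−2 = 1 → Ȟ^1 ≅ Z/3
degree 2: 0−0−0 = 0 → Ȟ^2 ≅ 0


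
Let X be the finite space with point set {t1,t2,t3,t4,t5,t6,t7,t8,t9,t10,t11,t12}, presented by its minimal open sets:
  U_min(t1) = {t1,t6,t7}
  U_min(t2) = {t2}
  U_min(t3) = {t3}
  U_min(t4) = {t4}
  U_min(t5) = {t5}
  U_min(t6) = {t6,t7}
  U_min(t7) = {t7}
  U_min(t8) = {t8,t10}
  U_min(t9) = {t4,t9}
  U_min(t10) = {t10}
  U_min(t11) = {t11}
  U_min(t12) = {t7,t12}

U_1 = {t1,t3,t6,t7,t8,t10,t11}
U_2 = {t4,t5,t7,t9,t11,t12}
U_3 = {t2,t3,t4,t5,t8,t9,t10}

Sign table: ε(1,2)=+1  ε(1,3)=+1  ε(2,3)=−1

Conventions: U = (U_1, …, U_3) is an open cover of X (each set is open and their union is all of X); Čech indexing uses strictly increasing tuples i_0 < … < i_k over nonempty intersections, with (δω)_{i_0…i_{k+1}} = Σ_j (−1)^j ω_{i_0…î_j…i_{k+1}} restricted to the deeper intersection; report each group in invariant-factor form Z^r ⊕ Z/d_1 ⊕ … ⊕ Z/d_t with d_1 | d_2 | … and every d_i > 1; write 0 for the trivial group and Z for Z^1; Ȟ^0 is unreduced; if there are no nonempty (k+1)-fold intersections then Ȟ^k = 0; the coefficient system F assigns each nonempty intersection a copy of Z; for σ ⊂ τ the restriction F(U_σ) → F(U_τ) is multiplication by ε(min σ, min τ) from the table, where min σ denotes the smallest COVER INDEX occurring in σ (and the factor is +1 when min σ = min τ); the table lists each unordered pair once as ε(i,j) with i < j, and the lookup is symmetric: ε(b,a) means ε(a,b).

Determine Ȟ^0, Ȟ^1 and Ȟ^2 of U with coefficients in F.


nerve simplices:
  U12={t7,t11} U13={t3,t8,t10} U23={t4,t5,t9}
C dims 3,3; δ0: rk 3, SNF 1^2·2
degree 0: 3−3−0 = 0 → Ȟ^0 ≅ 0
degree 1: 3−0−3 = 0 plus torsion [2] → Ȟ^1 ≅ Z/2
degree 2: 0−0−0 = 0 → Ȟ^2 ≅ 0

Ȟ^0(U;F) ≅ 0,  Ȟ^1(U;F) ≅ Z/2,  Ȟ^2(U;F) ≅ 0


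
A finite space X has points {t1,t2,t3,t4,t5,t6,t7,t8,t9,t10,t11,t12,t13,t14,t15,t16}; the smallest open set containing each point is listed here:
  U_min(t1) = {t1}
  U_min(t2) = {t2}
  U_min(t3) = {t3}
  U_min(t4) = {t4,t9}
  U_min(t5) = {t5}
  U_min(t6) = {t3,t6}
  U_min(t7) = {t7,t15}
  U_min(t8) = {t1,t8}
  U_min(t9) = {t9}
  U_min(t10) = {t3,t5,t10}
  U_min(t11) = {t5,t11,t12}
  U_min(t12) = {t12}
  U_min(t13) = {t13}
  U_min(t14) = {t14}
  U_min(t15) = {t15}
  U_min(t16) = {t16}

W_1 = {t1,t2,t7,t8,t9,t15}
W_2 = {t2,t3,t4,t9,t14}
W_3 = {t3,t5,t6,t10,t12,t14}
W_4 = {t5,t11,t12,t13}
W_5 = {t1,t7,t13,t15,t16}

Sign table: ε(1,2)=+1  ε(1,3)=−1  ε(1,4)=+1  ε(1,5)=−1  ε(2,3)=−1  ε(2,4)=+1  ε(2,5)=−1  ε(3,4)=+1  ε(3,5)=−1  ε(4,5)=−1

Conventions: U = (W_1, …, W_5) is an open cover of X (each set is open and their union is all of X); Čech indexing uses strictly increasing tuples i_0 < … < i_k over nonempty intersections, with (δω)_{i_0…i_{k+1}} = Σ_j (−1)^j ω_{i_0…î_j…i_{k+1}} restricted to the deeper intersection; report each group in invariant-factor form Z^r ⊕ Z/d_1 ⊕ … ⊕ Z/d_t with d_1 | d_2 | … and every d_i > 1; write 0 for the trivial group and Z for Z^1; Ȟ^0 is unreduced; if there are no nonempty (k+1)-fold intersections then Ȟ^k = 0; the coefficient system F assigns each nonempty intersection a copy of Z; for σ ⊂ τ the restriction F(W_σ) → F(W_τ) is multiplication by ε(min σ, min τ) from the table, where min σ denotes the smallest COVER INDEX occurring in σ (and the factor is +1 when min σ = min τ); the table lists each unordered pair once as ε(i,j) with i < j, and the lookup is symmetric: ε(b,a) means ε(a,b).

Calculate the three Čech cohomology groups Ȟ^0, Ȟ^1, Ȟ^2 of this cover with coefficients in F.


Ȟ^0 = 0; Ȟ^1 = Z/2; Ȟ^2 = 0

nonempty overlaps:
  W12={t2,t9} W15={t1,t7,t15} W23={t3,t14} W34={t5,t12} W45={t13}
C dims 5,5; δ0: rk 5, SNF 1^4·2
degree 0: 5−5−0 = 0 → Ȟ^0 ≅ 0
degree 1: 5−0−5 = 0 plus torsion [2] → Ȟ^1 ≅ Z/2
degree 2: 0−0−0 = 0 → Ȟ^2 ≅ 0


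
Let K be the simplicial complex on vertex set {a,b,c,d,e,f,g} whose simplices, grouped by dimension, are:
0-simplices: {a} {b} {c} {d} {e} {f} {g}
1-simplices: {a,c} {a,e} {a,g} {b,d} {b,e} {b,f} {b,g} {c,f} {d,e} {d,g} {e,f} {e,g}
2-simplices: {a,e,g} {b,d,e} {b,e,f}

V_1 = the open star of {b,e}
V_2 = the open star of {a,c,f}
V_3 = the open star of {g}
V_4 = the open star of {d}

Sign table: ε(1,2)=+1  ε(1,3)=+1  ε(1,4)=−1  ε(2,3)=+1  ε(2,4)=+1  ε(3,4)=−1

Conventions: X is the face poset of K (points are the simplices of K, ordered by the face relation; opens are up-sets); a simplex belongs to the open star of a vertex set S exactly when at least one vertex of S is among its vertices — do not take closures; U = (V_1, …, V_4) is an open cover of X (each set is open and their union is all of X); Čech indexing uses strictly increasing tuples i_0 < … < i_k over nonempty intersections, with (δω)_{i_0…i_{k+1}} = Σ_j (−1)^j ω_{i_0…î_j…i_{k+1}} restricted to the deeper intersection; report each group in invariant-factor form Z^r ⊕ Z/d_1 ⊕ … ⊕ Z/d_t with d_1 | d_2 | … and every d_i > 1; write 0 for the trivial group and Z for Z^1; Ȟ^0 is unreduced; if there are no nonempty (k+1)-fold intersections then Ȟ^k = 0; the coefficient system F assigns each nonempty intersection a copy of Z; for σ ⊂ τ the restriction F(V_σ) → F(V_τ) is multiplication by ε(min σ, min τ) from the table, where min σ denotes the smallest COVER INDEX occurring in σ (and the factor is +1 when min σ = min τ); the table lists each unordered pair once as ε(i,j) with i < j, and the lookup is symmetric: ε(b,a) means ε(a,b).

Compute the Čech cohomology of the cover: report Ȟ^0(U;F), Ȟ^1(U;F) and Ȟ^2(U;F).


Ȟ^0 ≅ Z, Ȟ^1 ≅ Z and Ȟ^2 ≅ 0

nerve of the cover:
  V1={{b},{e},{a,e},{b,d},{b,e},{b,f},{b,g},{d,e},{e,f},{e,g},{a,e,g},{b,d,e},{b,e,f}} V2={{a},{c},{f},{a,c},{a,e},{a,g},{b,f},{c,f},{e,f},{a,e,g},{b,e,f}} V3={{g},{a,g},{b,g},{d,g},{e,g},{a,e,g}} V4={{d},{b,d},{d,e},{d,g},{b,d,e}}
  V12={{a,e},{b,f},{e,f},{a,e,g},{b,e,f}} V13={{b,g},{e,g},{a,e,g}} V14={{b,d},{d,e},{b,d,e}} V23={{a,g},{a,e,g}} V34={{d,g}}
  V123={{a,e,g}}
C dims 4,5,1; δ0: rk 3, SNF 1^3; δ1: rk 1, SNF 1^1
Ȟ^0 = (4 − 3) − 0 = 1, so Ȟ^0 ≅ Z
Ȟ^1 = (5 − 1) − 3 = 1, so Ȟ^1 ≅ Z
Ȟ^2 = (1 − 0) − 1 = 0, so Ȟ^2 ≅ 0


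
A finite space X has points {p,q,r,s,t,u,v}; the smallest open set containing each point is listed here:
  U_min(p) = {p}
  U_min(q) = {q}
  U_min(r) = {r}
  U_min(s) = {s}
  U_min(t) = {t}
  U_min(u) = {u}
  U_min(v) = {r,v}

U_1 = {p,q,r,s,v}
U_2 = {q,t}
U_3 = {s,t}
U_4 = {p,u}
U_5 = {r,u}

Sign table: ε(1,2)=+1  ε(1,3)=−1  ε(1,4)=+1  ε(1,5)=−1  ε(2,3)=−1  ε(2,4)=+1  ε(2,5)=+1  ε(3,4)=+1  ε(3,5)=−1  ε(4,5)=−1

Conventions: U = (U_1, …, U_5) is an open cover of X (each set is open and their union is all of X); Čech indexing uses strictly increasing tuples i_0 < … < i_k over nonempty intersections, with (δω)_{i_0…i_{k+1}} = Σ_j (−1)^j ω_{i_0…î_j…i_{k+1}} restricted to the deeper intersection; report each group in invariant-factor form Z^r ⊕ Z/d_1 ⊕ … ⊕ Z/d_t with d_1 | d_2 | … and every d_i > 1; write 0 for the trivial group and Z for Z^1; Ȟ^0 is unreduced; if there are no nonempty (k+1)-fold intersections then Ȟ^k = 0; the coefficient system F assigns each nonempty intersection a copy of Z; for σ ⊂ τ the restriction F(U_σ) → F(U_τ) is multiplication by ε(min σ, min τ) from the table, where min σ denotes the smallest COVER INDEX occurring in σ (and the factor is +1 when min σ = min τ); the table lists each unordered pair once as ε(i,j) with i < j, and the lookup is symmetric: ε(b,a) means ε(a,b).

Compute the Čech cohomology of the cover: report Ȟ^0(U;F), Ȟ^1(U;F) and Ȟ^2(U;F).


nerve simplices:
  U12={q} U13={s} U14={p} U15={r} U23={t} U45={u}
C dims 5,6; δ0: rk 4, SNF 1^4
degree 0: 5−4−0 = 1 → Ȟ^0 ≅ Z
degree 1: 6−0−4 = 2 → Ȟ^1 ≅ Z^2
degree 2: 0−0−0 = 0 → Ȟ^2 ≅ 0

Ȟ^0 ≅ Z,  Ȟ^1 ≅ Z^2,  Ȟ^2 ≅ 0


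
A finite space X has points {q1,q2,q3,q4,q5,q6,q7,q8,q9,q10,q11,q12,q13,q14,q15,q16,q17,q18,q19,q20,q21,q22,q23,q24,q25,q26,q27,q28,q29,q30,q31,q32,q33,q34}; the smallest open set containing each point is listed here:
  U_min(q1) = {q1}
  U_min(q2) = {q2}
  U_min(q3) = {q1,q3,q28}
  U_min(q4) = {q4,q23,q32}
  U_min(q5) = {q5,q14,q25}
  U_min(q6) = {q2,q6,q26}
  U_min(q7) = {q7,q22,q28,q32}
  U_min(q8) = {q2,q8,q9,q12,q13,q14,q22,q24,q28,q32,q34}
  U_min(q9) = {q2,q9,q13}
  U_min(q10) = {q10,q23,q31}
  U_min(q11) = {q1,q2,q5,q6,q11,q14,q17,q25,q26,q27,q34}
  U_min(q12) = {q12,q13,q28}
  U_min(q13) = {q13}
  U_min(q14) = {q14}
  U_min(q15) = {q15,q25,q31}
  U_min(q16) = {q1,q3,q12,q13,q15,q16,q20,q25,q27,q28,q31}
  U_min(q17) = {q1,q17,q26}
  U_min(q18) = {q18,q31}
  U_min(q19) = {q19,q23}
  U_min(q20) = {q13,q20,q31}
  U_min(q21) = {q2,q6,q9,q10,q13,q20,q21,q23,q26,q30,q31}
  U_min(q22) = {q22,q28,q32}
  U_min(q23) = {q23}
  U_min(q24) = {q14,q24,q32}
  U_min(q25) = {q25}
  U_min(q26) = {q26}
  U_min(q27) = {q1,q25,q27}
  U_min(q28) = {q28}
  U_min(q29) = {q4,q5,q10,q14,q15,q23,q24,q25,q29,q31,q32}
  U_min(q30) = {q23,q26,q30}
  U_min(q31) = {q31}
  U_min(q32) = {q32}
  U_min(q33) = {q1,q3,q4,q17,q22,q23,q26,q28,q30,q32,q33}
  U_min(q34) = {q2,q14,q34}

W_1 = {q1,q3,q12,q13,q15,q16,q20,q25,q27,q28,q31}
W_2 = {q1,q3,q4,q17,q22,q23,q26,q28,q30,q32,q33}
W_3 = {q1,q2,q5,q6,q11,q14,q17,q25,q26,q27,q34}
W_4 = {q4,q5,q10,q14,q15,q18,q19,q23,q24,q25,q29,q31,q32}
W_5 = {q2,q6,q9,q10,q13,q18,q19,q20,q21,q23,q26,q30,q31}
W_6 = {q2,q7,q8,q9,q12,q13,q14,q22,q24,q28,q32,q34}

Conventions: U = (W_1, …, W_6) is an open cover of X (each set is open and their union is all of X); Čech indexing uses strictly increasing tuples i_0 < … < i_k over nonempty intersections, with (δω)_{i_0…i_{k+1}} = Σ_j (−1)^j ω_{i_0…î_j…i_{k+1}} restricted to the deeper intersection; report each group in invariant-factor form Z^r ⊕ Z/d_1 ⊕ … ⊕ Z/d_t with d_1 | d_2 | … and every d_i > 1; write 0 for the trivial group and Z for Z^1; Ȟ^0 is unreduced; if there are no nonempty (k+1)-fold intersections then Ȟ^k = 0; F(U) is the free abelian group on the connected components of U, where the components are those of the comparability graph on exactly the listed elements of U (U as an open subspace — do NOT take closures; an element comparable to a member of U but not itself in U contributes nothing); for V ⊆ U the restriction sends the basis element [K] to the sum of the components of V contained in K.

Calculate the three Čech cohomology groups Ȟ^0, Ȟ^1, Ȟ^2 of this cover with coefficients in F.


Ȟ^0(U;F) ≅ Z,  Ȟ^1(U;F) ≅ 0,  Ȟ^2(U;F) ≅ Z/2

nerve simplices:
  W12={q1,q3,q28} W13={q1,q25,q27} W14={q15,q25,q31} W15={q13,q20,q31} W16={q12,q13,q28} W23={q1,q17,q26} W24={q4,q23,q32} W25={q23,q26,q30} W26={q22,q28,q32} W34={q5,q14,q25} W35={q2,q6,q26} W36={q2,q14,q34} W45={q10,q18,q19,q23,q31} W46={q14,q24,q32} W56={q2,q9,q13}
  W123={q1} W126={q28} W134={q25} W145={q31} W156={q13} W235={q26} W245={q23} W246={q32} W346={q14} W356={q2}
components per intersection:
  W1: {q1,q3,q12,q13,q15,q16,q20,q25,q27,q28,q31}
  W2: {q1,q3,q4,q17,q22,q23,q26,q28,q30,q32,q33}
  W3: {q1,q2,q5,q6,q11,q14,q17,q25,q26,q27,q34}
  W4: {q4,q5,q10,q14,q15,q18,q19,q23,q24,q25,q29,q31,q32}
  W5: {q2,q6,q9,q10,q13,q18,q19,q20,q21,q23,q26,q30,q31}
  W6: {q2,q7,q8,q9,q12,q13,q14,q22,q24,q28,q32,q34}
  W12: {q1,q3,q28}
  W13: {q1,q25,q27}
  W14: {q15,q25,q31}
  W15: {q13,q20,q31}
  W16: {q12,q13,q28}
  W23: {q1,q17,q26}
  W24: {q4,q23,q32}
  W25: {q23,q26,q30}
  W26: {q22,q28,q32}
  W34: {q5,q14,q25}
  W35: {q2,q6,q26}
  W36: {q2,q14,q34}
  W45: {q10,q18,q19,q23,q31}
  W46: {q14,q24,q32}
  W56: {q2,q9,q13}
  W123: {q1}
  W126: {q28}
  W134: {q25}
  W145: {q31}
  W156: {q13}
  W235: {q26}
  W245: {q23}
  W246: {q32}
  W346: {q14}
  W356: {q2}
C dims 6,15,10; δ0: rk 5, SNF 1^5; δ1: rk 10, SNF 1^9·2
degree 0: 6−5−0 = 1 → Ȟ^0 ≅ Z
degree 1: 15−10−5 = 0 → Ȟ^1 ≅ 0
degree 2: 10−0−10 = 0 plus torsion [2] → Ȟ^2 ≅ Z/2


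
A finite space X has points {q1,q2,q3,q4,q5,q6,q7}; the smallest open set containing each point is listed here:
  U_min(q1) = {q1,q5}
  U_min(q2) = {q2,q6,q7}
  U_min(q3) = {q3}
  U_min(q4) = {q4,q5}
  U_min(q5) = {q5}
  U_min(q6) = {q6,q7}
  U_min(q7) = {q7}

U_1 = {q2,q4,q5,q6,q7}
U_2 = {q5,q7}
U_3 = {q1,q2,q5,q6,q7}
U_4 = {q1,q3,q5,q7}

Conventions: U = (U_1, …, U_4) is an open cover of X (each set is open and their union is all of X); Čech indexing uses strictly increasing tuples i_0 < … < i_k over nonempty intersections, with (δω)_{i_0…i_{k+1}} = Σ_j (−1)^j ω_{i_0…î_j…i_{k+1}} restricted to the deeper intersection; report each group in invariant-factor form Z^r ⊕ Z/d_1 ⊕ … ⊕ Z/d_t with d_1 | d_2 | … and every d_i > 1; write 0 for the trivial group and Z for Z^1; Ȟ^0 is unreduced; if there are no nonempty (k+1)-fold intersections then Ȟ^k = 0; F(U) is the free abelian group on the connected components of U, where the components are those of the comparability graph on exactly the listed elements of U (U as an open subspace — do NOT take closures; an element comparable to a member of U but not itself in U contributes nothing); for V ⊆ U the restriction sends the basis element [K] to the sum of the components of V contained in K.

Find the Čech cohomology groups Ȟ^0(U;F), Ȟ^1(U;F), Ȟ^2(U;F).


Ȟ^0(U;F) ≅ Z^3, Ȟ^1(U;F) ≅ 0, Ȟ^2(U;F) ≅ 0

nerve simplices:
  U12={q5,q7} U13={q2,q5,q6,q7} U14={q5,q7} U23={q5,q7} U24={q5,q7} U34={q1,q5,q7}
  U123={q5,q7} U124={q5,q7} U134={q5,q7} U234={q5,q7}
  U1234={q5,q7}
components per intersection:
  U1: {q2,q6,q7} {q4,q5}
  U2: {q5} {q7}
  U3: {q1,q5} {q2,q6,q7}
  U4: {q1,q5} {q3} {q7}
  U12: {q5} {q7}
  U13: {q2,q6,q7} {q5}
  U14: {q5} {q7}
  U23: {q5} {q7}
  U24: {q5} {q7}
  U34: {q1,q5} {q7}
  U123: {q5} {q7}
  U124: {q5} {q7}
  U134: {q5} {q7}
  U234: {q5} {q7}
  U1234: {q5} {q7}
C dims 9,12,8,2; δ0: rk 6, SNF 1^6; δ1: rk 6, SNF 1^6; δ2: rk 2, SNF 1^2
degree 0: 9−6−0 = 3 → Ȟ^0 ≅ Z^3
degree 1: 12−6−6 = 0 → Ȟ^1 ≅ 0
degree 2: 8−2−6 = 0 → Ȟ^2 ≅ 0


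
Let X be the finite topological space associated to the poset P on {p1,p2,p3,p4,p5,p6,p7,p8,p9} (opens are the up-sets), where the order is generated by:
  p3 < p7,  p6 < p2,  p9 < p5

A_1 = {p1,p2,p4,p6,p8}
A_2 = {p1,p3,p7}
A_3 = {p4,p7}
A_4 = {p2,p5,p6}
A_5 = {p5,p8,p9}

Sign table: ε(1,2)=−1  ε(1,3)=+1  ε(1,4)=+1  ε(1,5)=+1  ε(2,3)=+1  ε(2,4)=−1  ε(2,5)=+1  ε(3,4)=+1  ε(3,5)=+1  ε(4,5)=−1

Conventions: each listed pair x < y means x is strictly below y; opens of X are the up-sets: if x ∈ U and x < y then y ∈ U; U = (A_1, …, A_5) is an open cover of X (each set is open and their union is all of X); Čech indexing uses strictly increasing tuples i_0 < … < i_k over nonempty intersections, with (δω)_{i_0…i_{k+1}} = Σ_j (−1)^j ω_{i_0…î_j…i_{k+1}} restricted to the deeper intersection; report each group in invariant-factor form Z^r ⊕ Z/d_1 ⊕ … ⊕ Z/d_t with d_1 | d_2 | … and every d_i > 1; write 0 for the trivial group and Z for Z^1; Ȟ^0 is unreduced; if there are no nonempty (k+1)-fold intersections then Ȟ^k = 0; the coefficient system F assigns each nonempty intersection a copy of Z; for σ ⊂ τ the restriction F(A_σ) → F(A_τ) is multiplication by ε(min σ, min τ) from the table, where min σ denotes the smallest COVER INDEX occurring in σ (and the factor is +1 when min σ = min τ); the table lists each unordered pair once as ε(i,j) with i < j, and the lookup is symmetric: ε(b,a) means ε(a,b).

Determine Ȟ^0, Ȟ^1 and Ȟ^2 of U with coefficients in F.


cover nerve:
  A12={p1} A13={p4} A14={p2,p6} A15={p8} A23={p7} A45={p5}
C dims 5,6; δ0: rk 5, SNF 1^4·2
Ȟ^0: (5−5)−0=0 ⇒ 0
Ȟ^1: (6−0)−5=1 plus torsion [2] ⇒ Z ⊕ Z/2
Ȟ^2: (0−0)−0=0 ⇒ 0

Ȟ^0 ≅ 0, Ȟ^1 ≅ Z ⊕ Z/2, Ȟ^2 ≅ 0


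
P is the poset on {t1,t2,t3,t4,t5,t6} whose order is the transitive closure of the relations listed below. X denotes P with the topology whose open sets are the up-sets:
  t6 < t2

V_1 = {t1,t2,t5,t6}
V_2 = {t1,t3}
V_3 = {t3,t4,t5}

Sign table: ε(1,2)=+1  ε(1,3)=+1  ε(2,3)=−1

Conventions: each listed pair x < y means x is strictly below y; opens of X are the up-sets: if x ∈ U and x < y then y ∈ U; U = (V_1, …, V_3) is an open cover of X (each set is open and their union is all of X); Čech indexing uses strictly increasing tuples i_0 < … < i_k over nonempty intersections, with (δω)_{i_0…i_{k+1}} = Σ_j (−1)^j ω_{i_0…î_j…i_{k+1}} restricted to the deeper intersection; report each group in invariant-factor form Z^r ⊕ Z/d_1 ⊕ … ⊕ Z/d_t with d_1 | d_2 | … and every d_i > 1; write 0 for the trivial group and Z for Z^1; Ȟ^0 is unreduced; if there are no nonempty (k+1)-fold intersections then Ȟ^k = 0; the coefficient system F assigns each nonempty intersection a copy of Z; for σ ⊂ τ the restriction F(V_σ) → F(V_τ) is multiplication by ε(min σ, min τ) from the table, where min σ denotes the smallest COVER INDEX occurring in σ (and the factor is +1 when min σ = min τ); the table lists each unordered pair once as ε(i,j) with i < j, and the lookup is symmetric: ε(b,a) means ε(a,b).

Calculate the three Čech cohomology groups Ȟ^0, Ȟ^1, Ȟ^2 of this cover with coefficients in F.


Ȟ^0 ≅ 0,  Ȟ^1 ≅ Z/2,  Ȟ^2 ≅ 0

cover nerve:
  V12={t1} V13={t5} V23={t3}
C dims 3,3; δ0: rk 3, SNF 1^2·2
Ȟ^0: (3−3)−0=0 ⇒ 0
Ȟ^1: (3−0)−3=0 plus torsion [2] ⇒ Z/2
Ȟ^2: (0−0)−0=0 ⇒ 0


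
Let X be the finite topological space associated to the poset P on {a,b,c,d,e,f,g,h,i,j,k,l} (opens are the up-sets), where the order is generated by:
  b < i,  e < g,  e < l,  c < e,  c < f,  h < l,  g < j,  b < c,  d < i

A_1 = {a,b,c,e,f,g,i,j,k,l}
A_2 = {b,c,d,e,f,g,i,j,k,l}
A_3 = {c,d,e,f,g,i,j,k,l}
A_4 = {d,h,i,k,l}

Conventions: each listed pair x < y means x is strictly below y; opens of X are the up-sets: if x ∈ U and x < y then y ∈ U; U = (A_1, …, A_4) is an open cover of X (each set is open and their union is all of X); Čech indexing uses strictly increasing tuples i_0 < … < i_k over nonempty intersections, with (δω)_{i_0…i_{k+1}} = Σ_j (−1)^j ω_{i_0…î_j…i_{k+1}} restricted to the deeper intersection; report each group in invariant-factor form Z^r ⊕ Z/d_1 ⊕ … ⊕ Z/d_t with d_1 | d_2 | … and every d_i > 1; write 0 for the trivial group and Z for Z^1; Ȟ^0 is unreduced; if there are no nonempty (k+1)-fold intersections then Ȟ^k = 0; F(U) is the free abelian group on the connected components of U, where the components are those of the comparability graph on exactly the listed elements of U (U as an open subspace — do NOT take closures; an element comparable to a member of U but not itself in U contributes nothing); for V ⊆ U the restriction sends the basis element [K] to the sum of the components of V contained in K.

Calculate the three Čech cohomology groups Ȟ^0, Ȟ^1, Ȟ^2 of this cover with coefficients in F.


nerve of the cover:
  A12={b,c,e,f,g,i,j,k,l} A13={c,e,f,g,i,j,k,l} A14={i,k,l} A23={c,d,e,f,g,i,j,k,l} A24={d,i,k,l} A34={d,i,k,l}
  A123={c,e,f,g,i,j,k,l} A124={i,k,l} A134={i,k,l} A234={d,i,k,l}
  A1234={i,k,l}
components per intersection:
  A1: {a} {b,c,e,f,g,i,j,l} {k}
  A2: {b,c,d,e,f,g,i,j,l} {k}
  A3: {c,e,f,g,j,l} {d,i} {k}
  A4: {d,i} {h,l} {k}
  A12: {b,c,e,f,g,i,j,l} {k}
  A13: {c,e,f,g,j,l} {i} {k}
  A14: {i} {k} {l}
  A23: {c,e,f,g,j,l} {d,i} {k}
  A24: {d,i} {k} {l}
  A34: {d,i} {k} {l}
  A123: {c,e,f,g,j,l} {i} {k}
  A124: {i} {k} {l}
  A134: {i} {k} {l}
  A234: {d,i} {k} {l}
  A1234: {i} {k} {l}
C dims 11,17,12,3; δ0: rk 8, SNF 1^8; δ1: rk 9, SNF 1^9; δ2: rk 3, SNF 1^3
Ȟ^0 = (11 − 8) − 0 = 3, so Ȟ^0 ≅ Z^3
Ȟ^1 = (17 − 9) − 8 = 0, so Ȟ^1 ≅ 0
Ȟ^2 = (12 − 3) − 9 = 0, so Ȟ^2 ≅ 0

Ȟ^0 = Z^3,  Ȟ^1 = 0,  Ȟ^2 = 0


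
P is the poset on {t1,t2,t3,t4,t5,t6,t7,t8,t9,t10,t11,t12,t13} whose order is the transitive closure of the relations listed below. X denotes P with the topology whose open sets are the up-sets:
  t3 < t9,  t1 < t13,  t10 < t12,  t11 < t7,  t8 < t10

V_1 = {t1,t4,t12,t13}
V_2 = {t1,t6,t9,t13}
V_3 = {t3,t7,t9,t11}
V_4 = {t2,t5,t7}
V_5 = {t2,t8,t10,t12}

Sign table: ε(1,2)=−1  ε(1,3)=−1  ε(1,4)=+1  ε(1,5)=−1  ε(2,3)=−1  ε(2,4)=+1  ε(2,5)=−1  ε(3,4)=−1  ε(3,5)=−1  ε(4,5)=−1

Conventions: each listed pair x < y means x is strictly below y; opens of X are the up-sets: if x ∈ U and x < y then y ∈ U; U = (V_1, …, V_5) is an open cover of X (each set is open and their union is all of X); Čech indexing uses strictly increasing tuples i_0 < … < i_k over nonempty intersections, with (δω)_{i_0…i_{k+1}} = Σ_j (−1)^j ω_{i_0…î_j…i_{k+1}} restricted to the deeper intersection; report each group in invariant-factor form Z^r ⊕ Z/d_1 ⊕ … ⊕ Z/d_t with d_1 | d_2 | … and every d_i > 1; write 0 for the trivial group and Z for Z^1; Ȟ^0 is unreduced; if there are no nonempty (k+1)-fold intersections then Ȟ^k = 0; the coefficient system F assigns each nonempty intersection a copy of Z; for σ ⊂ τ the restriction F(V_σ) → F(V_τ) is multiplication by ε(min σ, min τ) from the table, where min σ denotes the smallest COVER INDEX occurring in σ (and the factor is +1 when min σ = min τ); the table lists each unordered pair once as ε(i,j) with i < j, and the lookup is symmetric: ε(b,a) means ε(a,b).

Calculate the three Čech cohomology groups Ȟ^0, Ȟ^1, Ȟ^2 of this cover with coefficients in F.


nerve simplices:
  V12={t1,t13} V15={t12} V23={t9} V34={t7} V45={t2}
C dims 5,5; δ0: rk 5, SNF 1^4·2
degree 0: 5−5−0 = 0 → Ȟ^0 ≅ 0
degree 1: 5−0−5 = 0 plus torsion [2] → Ȟ^1 ≅ Z/2
degree 2: 0−0−0 = 0 → Ȟ^2 ≅ 0

Ȟ^0 = 0, Ȟ^1 = Z/2, Ȟ^2 = 0


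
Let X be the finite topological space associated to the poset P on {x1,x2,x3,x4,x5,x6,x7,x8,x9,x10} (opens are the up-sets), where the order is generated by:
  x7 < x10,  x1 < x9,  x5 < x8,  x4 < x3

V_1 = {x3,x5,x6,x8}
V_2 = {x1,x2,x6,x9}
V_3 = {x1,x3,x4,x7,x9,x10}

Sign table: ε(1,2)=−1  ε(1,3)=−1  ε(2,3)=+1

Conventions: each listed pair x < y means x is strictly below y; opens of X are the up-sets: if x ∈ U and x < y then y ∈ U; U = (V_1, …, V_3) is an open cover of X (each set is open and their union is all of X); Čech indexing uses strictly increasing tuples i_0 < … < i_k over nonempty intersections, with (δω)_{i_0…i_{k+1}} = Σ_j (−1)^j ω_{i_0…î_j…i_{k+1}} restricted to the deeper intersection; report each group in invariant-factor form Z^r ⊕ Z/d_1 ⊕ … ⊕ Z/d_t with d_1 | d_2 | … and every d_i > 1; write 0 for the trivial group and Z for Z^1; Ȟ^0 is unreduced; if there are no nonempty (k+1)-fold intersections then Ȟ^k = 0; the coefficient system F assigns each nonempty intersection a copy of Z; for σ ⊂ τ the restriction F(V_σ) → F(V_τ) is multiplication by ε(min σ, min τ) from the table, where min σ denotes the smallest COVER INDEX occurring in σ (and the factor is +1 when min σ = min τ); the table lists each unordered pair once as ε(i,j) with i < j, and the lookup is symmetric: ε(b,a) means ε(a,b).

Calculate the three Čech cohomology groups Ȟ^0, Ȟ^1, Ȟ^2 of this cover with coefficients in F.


Ȟ^0 ≅ Z, Ȟ^1 ≅ Z, Ȟ^2 ≅ 0

intersection data:
  V12={x6} V13={x3} V23={x1,x9}
C dims 3,3; δ0: rk 2, SNF 1^2
Ȟ^0 = (3 − 2) − 0 = 1, so Ȟ^0 ≅ Z
Ȟ^1 = (3 − 0) − 2 = 1, so Ȟ^1 ≅ Z
Ȟ^2 = (0 − 0) − 0 = 0, so Ȟ^2 ≅ 0


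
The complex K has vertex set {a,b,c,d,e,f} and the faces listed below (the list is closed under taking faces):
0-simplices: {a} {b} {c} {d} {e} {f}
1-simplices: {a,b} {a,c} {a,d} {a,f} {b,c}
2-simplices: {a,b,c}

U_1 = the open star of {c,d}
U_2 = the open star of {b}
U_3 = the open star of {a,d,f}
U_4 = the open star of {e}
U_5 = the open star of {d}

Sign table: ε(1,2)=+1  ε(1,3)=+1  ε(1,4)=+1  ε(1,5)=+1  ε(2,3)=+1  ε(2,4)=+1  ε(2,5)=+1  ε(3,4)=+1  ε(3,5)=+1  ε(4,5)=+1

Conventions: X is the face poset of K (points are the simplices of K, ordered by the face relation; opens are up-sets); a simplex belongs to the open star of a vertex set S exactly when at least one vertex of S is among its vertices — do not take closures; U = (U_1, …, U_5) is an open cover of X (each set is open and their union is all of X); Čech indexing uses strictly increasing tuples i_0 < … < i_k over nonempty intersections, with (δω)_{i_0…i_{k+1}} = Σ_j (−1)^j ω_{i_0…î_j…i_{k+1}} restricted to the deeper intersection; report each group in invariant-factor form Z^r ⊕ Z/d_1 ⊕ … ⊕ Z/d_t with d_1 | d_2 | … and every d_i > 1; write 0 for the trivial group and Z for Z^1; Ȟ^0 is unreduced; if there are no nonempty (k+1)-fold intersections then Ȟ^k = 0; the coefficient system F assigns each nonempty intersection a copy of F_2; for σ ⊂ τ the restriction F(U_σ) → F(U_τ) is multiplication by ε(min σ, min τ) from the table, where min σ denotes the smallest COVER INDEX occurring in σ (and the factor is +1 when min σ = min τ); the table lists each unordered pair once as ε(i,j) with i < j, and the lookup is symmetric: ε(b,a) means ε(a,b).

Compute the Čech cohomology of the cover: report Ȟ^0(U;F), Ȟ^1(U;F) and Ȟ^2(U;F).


Ȟ^0 = Z/2 ⊕ Z/2; Ȟ^1 = 0; Ȟ^2 = 0

nonempty intersections:
  U1={{c},{d},{a,c},{a,d},{b,c},{a,b,c}} U2={{b},{a,b},{b,c},{a,b,c}} U3={{a},{d},{f},{a,b},{a,c},{a,d},{a,f},{a,b,c}} U4={{e}} U5={{d},{a,d}}
  U12={{b,c},{a,b,c}} U13={{d},{a,c},{a,d},{a,b,c}} U15={{d},{a,d}} U23={{a,b},{a,b,c}} U35={{d},{a,d}}
  U123={{a,b,c}} U135={{d},{a,d}}
C dims 5,5,2; δ0: rk_F2 3; δ1: rk_F2 2
Ȟ^0: (5−3)−0=2 ⇒ Z/2 ⊕ Z/2
Ȟ^1: (5−2)−3=0 ⇒ 0
Ȟ^2: (2−0)−2=0 ⇒ 0


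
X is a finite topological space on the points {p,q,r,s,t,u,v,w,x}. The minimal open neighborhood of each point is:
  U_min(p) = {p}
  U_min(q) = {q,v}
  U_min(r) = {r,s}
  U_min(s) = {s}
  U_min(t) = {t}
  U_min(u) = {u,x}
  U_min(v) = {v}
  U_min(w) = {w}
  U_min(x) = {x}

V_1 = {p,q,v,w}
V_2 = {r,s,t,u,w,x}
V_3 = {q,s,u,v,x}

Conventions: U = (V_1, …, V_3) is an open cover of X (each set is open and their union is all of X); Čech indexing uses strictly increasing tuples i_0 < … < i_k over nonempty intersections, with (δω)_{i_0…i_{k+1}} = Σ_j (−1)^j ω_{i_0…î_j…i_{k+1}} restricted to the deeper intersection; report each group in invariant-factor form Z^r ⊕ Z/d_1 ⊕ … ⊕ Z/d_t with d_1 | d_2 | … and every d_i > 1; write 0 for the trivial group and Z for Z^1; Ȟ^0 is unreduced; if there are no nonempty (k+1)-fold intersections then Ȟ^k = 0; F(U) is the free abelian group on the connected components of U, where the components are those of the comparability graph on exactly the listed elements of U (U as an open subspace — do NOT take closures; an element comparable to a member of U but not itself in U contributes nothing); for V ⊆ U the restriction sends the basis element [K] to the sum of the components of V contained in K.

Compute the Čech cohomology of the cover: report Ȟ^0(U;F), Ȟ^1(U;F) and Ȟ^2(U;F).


nonempty overlaps:
  V12={w} V13={q,v} V23={s,u,x}
components per intersection:
  V1: {p} {q,v} {w}
  V2: {r,s} {t} {u,x} {w}
  V3: {q,v} {s} {u,x}
  V12: {w}
  V13: {q,v}
  V23: {s} {u,x}
C dims 10,4; δ0: rk 4, SNF 1^4
degree 0: 10−4−0 = 6 → Ȟ^0 ≅ Z^6
degree 1: 4−0−4 = 0 → Ȟ^1 ≅ 0
degree 2: 0−0−0 = 0 → Ȟ^2 ≅ 0

Ȟ^0 ≅ Z^6, Ȟ^1 ≅ 0, Ȟ^2 ≅ 0


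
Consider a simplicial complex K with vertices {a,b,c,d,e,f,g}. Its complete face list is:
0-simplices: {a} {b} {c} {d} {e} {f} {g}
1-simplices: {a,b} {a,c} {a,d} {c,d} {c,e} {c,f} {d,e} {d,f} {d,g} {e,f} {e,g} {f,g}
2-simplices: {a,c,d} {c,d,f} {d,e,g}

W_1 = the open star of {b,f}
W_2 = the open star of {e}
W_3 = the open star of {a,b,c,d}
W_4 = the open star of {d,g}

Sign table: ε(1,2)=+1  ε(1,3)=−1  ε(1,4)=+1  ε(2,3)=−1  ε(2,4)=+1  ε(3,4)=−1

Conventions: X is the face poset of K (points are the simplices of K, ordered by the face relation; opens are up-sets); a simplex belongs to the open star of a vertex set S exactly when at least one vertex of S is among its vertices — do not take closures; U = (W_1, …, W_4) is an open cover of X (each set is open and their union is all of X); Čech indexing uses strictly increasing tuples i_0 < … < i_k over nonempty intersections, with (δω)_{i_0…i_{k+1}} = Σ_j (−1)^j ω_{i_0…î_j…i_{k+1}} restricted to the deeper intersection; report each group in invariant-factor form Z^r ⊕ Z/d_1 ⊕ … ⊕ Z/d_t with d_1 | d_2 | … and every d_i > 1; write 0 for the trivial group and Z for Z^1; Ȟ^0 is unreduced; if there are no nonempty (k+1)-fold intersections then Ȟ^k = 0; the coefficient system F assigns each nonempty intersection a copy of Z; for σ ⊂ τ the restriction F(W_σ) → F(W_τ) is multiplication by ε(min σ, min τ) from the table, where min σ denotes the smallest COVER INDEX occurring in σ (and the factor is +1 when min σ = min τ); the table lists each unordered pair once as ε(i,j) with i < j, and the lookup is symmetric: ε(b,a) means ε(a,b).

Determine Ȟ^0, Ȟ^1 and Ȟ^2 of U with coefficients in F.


Ȟ^0 ≅ Z, Ȟ^1 ≅ Z, Ȟ^2 ≅ 0

nonempty intersections:
  W1={{b},{f},{a,b},{c,f},{d,f},{e,f},{f,g},{c,d,f}} W2={{e},{c,e},{d,e},{e,f},{e,g},{d,e,g}} W3={{a},{b},{c},{d},{a,b},{a,c},{a,d},{c,d},{c,e},{c,f},{d,e},{d,f},{d,g},{a,c,d},{c,d,f},{d,e,g}} W4={{d},{g},{a,d},{c,d},{d,e},{d,f},{d,g},{e,g},{f,g},{a,c,d},{c,d,f},{d,e,g}}
  W12={{e,f}} W13={{b},{a,b},{c,f},{d,f},{c,d,f}} W14={{d,f},{f,g},{c,d,f}} W23={{c,e},{d,e},{d,e,g}} W24={{d,e},{e,g},{d,e,g}} W34={{d},{a,d},{c,d},{d,e},{d,f},{d,g},{a,c,d},{c,d,f},{d,e,g}}
  W134={{d,f},{c,d,f}} W234={{d,e},{d,e,g}}
C dims 4,6,2; δ0: rk 3, SNF 1^3; δ1: rk 2, SNF 1^2
Ȟ^0: (4−3)−0=1 ⇒ Z
Ȟ^1: (6−2)−3=1 ⇒ Z
Ȟ^2: (2−0)−2=0 ⇒ 0
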